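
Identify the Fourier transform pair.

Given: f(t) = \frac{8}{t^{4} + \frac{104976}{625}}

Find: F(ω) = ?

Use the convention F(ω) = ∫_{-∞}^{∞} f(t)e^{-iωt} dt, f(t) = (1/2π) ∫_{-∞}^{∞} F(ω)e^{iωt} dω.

F(ω) = \frac{125 \pi e^{- \frac{9 \sqrt{2} \left|{\omega}\right|}{5}} \sin{\left(\frac{9 \sqrt{2} \left|{\omega}\right|}{5} + \frac{\pi}{4} \right)}}{729}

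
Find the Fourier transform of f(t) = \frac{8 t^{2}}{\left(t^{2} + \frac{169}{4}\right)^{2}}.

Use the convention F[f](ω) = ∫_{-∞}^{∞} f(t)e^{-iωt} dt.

F(ω) = \frac{4 \pi \left(2 - 13 \left|{\omega}\right|\right) e^{- \frac{13 \left|{\omega}\right|}{2}}}{13}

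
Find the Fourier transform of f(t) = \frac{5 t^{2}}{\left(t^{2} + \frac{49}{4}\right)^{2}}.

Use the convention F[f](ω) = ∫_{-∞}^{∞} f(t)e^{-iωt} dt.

F(ω) = \frac{5 \pi \left(2 - 7 \left|{\omega}\right|\right) e^{- \frac{7 \left|{\omega}\right|}{2}}}{14}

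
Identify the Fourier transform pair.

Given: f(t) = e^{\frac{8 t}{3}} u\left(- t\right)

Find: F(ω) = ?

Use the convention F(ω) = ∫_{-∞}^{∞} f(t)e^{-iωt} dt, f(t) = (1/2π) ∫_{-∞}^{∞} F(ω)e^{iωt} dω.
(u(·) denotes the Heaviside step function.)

F(ω) = - \frac{3}{3 i \omega - 8}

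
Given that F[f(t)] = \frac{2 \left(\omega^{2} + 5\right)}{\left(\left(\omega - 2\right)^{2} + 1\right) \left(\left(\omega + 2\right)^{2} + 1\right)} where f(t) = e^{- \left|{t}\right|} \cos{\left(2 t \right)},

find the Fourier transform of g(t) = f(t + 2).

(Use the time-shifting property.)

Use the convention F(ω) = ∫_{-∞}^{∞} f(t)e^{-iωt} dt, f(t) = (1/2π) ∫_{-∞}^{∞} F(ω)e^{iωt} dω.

F[g](ω) = \frac{2 \left(\omega^{2} + 5\right) e^{2 i \omega}}{\omega^{4} - 6 \omega^{2} + 25}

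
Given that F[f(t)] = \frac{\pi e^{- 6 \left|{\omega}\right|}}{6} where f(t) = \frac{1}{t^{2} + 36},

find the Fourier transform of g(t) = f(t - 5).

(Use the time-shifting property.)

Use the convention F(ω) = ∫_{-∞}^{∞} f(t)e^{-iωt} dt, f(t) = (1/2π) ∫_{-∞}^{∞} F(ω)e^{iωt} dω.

F[g](ω) = \frac{\pi e^{- 5 i \omega - 6 \left|{\omega}\right|}}{6}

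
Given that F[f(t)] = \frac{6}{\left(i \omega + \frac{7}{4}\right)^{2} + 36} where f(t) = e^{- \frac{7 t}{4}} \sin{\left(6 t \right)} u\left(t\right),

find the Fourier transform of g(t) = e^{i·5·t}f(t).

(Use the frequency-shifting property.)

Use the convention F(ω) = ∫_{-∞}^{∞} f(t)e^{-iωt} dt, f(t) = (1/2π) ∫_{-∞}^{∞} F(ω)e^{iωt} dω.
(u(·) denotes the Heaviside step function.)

F[g](ω) = \frac{96}{\left(4 i \left(\omega - 5\right) + 7\right)^{2} + 576}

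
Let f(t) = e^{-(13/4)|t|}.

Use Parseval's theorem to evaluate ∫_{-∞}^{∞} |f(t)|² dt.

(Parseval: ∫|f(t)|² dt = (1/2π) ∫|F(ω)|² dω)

∫|f(t)|² dt = \frac{4}{13}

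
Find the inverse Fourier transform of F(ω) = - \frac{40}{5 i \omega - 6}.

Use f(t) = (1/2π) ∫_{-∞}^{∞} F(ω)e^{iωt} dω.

f(t) = 8 e^{\frac{6 t}{5}} u\left(- t\right)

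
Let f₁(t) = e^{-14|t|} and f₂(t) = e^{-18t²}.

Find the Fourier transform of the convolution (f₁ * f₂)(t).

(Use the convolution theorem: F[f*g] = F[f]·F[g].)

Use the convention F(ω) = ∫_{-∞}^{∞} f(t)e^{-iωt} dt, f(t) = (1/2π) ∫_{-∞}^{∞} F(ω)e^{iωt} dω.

F[f₁*f₂](ω) = \frac{14 \sqrt{2} \sqrt{\pi} e^{- \frac{\omega^{2}}{72}}}{3 \left(\omega^{2} + 196\right)}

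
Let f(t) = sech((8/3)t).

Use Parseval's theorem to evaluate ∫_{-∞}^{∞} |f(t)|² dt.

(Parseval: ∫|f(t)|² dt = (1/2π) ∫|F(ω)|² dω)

∫|f(t)|² dt = \frac{3}{4}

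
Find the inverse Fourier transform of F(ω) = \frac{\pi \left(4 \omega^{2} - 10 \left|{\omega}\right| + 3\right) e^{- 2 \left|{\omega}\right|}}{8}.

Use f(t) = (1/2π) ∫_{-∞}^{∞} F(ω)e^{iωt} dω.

f(t) = \frac{2 t^{4}}{\left(t^{2} + 4\right)^{3}}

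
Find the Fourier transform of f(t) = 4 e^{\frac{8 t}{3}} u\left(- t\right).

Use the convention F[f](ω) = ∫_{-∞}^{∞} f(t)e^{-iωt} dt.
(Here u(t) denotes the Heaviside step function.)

F(ω) = - \frac{12}{3 i \omega - 8}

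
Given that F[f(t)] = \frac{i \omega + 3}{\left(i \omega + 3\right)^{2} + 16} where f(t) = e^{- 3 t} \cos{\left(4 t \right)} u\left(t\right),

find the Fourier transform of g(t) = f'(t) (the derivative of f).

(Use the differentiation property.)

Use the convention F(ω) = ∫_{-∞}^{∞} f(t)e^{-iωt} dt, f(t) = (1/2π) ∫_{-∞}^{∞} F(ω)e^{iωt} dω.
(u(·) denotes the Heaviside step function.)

F[g](ω) = \frac{i \omega \left(i \omega + 3\right)}{\left(i \omega + 3\right)^{2} + 16}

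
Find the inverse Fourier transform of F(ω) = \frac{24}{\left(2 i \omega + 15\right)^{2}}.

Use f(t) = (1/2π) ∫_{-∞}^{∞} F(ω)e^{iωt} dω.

f(t) = 6 t e^{- \frac{15 t}{2}} u\left(t\right)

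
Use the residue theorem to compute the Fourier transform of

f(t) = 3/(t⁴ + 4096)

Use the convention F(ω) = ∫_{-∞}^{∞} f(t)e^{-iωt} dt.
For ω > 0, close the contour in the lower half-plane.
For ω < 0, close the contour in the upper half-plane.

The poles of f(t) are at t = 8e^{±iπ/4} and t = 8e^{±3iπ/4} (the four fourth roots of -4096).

Let g(z) = f(z)e^{-iωz}; for large |z| the factor e^{-iωz} decays in the lower half-plane when ω > 0 and in the upper half-plane when ω < 0.

Case ω > 0 (lower half-plane, clockwise contour ⇒ F(ω) = -2πi·ΣRes):
  Res_{z = - 4 \sqrt{2} - 4 \sqrt{2} i} g(z) = \frac{3 \sqrt{2} i \left(1 - i\right) e^{4 \sqrt{2} \omega \left(-1 + i\right)}}{4096}
  Res_{z = 4 \sqrt{2} - 4 \sqrt{2} i} g(z) = \frac{3 \sqrt{2} i \left(1 + i\right) e^{- 4 \sqrt{2} \omega \left(1 + i\right)}}{4096}
  F(ω) = -2πi·ΣRes = \frac{3 \sqrt{2} \pi \left(1 - i\right) \left(e^{8 \sqrt{2} i \omega} + i\right) e^{- 4 \sqrt{2} \omega \left(1 + i\right)}}{2048} = \frac{3 \sqrt{2} \pi \left(\sin{\left(4 \sqrt{2} \omega \right)} + \cos{\left(4 \sqrt{2} \omega \right)}\right) e^{- 4 \sqrt{2} \omega}}{1024}

Case ω < 0 (upper half-plane, counterclockwise contour ⇒ F(ω) = +2πi·ΣRes):
  Res_{z = 4 \sqrt{2} + 4 \sqrt{2} i} g(z) = \frac{3 \sqrt{2} i \left(-1 + i\right) e^{4 \sqrt{2} \omega \left(1 - i\right)}}{4096}
  Res_{z = - 4 \sqrt{2} + 4 \sqrt{2} i} g(z) = \frac{3 \sqrt{2} \left(1 - i\right) e^{4 \sqrt{2} \omega \left(1 + i\right)}}{4096}
  F(ω) = 2πi·ΣRes = - \frac{3 \sqrt{2} i \pi \left(i \left(1 - i\right) e^{4 \sqrt{2} \omega \left(1 - i\right)} - \left(1 - i\right) e^{4 \sqrt{2} \omega \left(1 + i\right)}\right)}{2048} = \frac{3 \sqrt{2} \pi \left(- \sin{\left(4 \sqrt{2} \omega \right)} + \cos{\left(4 \sqrt{2} \omega \right)}\right) e^{4 \sqrt{2} \omega}}{1024}

Both cases combine into a single formula in |ω|:

F(ω) = \frac{3 \sqrt{2} \pi \left(\sin{\left(4 \sqrt{2} \left|{\omega}\right| \right)} + \cos{\left(4 \sqrt{2} \left|{\omega}\right| \right)}\right) e^{- 4 \sqrt{2} \left|{\omega}\right|}}{1024}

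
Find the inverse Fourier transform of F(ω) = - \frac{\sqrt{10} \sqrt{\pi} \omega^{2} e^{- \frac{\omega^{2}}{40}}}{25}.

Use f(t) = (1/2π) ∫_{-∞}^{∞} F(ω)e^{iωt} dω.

f(t) = 4 \left(40 t^{2} - 2\right) e^{- 10 t^{2}}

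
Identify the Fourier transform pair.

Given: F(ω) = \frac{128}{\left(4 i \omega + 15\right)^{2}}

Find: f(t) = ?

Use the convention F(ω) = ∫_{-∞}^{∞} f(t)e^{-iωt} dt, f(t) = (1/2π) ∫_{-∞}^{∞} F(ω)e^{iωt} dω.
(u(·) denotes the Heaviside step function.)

f(t) = 8 t e^{- \frac{15 t}{4}} u\left(t\right)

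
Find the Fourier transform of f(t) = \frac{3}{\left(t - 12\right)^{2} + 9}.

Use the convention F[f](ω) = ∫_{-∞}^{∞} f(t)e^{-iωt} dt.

F(ω) = \pi e^{- 12 i \omega - 3 \left|{\omega}\right|}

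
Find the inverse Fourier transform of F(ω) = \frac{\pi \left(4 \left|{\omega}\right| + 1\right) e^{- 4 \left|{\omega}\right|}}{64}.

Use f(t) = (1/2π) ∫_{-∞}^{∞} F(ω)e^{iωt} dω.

f(t) = \frac{2}{\left(t^{2} + 16\right)^{2}}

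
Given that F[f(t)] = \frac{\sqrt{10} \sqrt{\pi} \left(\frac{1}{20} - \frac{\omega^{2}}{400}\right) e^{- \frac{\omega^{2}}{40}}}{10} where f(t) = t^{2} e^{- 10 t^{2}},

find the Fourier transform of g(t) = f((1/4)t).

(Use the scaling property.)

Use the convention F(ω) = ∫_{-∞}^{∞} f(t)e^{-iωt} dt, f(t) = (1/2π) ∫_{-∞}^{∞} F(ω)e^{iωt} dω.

F[g](ω) = \frac{\sqrt{10} \sqrt{\pi} \left(5 - 4 \omega^{2}\right) e^{- \frac{2 \omega^{2}}{5}}}{250}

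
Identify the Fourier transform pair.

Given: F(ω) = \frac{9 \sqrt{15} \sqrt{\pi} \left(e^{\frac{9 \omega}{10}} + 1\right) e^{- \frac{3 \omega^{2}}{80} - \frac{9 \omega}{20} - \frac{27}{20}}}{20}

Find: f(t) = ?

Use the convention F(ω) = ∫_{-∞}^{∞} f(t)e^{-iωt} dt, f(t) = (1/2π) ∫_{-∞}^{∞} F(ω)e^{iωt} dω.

f(t) = 9 e^{- \frac{20 t^{2}}{3}} \cos{\left(6 t \right)}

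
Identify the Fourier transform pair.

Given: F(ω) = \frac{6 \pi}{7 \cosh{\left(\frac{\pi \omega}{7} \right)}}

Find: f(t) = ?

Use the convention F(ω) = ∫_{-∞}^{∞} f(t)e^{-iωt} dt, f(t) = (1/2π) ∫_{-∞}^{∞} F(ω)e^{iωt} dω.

f(t) = \frac{3}{\cosh{\left(\frac{7 t}{2} \right)}}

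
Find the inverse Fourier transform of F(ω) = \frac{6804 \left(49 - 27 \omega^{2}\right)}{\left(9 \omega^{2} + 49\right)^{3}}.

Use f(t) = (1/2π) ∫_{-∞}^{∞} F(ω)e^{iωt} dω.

f(t) = 9 t^{2} e^{- \frac{7 \left|{t}\right|}{3}}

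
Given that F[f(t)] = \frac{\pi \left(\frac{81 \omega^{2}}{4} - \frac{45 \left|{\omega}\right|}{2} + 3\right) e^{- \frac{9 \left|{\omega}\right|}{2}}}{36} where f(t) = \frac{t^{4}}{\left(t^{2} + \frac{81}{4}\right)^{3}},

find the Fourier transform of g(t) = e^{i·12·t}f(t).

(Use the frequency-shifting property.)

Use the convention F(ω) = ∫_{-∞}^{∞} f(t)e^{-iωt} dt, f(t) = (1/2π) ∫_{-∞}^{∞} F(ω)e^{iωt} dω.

F[g](ω) = \frac{\pi \left(27 \left(\omega - 12\right)^{2} - 30 \left|{\omega - 12}\right| + 4\right) e^{- \frac{9 \left|{\omega - 12}\right|}{2}}}{48}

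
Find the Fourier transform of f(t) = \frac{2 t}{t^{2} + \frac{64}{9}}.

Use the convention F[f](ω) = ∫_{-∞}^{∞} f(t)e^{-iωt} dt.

F(ω) = - 2 i \pi e^{- \frac{8 \left|{\omega}\right|}{3}} \operatorname{sign}{\left(\omega \right)}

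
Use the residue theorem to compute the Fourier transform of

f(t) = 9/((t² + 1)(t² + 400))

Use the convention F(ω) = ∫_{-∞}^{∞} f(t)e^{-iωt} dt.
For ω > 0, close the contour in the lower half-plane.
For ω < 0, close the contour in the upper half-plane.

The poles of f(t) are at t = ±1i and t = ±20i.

Let g(z) = f(z)e^{-iωz}; for large |z| the factor e^{-iωz} decays in the lower half-plane when ω > 0 and in the upper half-plane when ω < 0.

Case ω > 0 (lower half-plane, clockwise contour ⇒ F(ω) = -2πi·ΣRes):
  Res_{z = - i} g(z) = \frac{3 i e^{- \omega}}{266}
  Res_{z = - 20 i} g(z) = - \frac{3 i e^{- 20 \omega}}{5320}
  F(ω) = -2πi·ΣRes = \frac{3 \pi \left(20 e^{19 \omega} - 1\right) e^{- 20 \omega}}{2660}

Case ω < 0 (upper half-plane, counterclockwise contour ⇒ F(ω) = +2πi·ΣRes):
  Res_{z = i} g(z) = - \frac{3 i e^{\omega}}{266}
  Res_{z = 20 i} g(z) = \frac{3 i e^{20 \omega}}{5320}
  F(ω) = 2πi·ΣRes = \frac{3 \pi \left(20 - e^{19 \omega}\right) e^{\omega}}{2660}

Both cases combine into a single formula in |ω|:

F(ω) = \frac{3 \pi \left(20 e^{19 \left|{\omega}\right|} - 1\right) e^{- 20 \left|{\omega}\right|}}{2660}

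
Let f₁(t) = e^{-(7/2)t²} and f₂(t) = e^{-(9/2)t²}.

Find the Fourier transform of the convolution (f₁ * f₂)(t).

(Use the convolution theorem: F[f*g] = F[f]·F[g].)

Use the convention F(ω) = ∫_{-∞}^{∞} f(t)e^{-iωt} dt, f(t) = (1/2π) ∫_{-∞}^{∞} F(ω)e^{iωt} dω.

F[f₁*f₂](ω) = \frac{2 \sqrt{7} \pi e^{- \frac{8 \omega^{2}}{63}}}{21}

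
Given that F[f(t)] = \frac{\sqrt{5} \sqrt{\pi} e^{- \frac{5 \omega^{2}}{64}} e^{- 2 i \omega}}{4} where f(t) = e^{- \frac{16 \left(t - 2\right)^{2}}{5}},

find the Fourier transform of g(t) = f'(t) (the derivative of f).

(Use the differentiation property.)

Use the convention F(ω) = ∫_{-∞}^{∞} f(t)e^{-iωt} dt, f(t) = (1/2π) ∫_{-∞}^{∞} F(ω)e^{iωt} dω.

F[g](ω) = \frac{\sqrt{5} i \sqrt{\pi} \omega e^{- \frac{\omega \left(5 \omega + 128 i\right)}{64}}}{4}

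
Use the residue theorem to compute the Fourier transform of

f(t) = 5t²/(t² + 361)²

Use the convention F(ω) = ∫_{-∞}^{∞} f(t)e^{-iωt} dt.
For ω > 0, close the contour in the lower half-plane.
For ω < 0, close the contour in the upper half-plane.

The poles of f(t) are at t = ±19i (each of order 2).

Let g(z) = f(z)e^{-iωz}; for large |z| the factor e^{-iωz} decays in the lower half-plane when ω > 0 and in the upper half-plane when ω < 0.

Case ω > 0 (lower half-plane, clockwise contour ⇒ F(ω) = -2πi·ΣRes):
  Res_{z = - 19 i} g(z) = \frac{5 i \left(1 - 19 \omega\right) e^{- 19 \omega}}{76} (pole of order 2)
  F(ω) = -2πi·ΣRes = \frac{5 \pi \left(1 - 19 \omega\right) e^{- 19 \omega}}{38}

Case ω < 0 (upper half-plane, counterclockwise contour ⇒ F(ω) = +2πi·ΣRes):
  Res_{z = 19 i} g(z) = \frac{5 i \left(- 19 \omega - 1\right) e^{19 \omega}}{76} (pole of order 2)
  F(ω) = 2πi·ΣRes = \frac{5 \pi \left(19 \omega + 1\right) e^{19 \omega}}{38}

Both cases combine into a single formula in |ω|:

F(ω) = \frac{5 \pi \left(1 - 19 \left|{\omega}\right|\right) e^{- 19 \left|{\omega}\right|}}{38}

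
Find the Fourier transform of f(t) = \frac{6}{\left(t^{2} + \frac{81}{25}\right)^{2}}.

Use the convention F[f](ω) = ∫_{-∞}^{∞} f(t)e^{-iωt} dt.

F(ω) = \frac{25 \pi \left(9 \left|{\omega}\right| + 5\right) e^{- \frac{9 \left|{\omega}\right|}{5}}}{243}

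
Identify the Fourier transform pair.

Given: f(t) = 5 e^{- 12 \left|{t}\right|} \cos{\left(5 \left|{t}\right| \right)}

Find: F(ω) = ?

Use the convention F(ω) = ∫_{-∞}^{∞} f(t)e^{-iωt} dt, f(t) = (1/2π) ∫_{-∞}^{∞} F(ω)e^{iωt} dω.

F(ω) = \frac{120 \left(\omega^{2} + 169\right)}{\omega^{4} + 238 \omega^{2} + 28561}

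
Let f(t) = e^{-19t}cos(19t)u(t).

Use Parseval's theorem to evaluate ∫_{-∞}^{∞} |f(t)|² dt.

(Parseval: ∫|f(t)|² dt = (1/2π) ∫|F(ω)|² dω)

∫|f(t)|² dt = \frac{3}{152}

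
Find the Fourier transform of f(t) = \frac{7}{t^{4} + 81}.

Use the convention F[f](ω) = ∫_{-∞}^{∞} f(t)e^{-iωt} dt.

F(ω) = \frac{7 \pi e^{- \frac{3 \sqrt{2} \left|{\omega}\right|}{2}} \sin{\left(\frac{3 \sqrt{2} \left|{\omega}\right|}{2} + \frac{\pi}{4} \right)}}{27}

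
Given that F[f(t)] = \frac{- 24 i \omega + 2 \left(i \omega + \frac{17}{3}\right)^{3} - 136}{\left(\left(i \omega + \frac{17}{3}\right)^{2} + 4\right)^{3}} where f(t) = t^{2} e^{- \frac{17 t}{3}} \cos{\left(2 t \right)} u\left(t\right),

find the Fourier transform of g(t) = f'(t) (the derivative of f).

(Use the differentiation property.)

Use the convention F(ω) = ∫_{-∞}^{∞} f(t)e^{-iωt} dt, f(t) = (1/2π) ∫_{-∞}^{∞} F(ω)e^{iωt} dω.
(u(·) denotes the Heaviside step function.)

F[g](ω) = - \frac{54 i \omega \left(324 i \omega - \left(3 i \omega + 17\right)^{3} + 1836\right)}{\left(\left(3 i \omega + 17\right)^{2} + 36\right)^{3}}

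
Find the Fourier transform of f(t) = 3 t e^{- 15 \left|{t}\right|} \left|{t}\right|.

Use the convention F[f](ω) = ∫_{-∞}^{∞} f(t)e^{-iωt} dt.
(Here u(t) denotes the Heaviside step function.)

F(ω) = \frac{12 i \omega \left(\omega^{2} - 675\right)}{\left(\omega^{2} + 225\right)^{3}}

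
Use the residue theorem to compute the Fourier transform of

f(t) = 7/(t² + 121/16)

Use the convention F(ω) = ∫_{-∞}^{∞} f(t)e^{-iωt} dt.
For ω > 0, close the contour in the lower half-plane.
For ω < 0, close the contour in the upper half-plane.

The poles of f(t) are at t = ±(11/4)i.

Let g(z) = f(z)e^{-iωz}; for large |z| the factor e^{-iωz} decays in the lower half-plane when ω > 0 and in the upper half-plane when ω < 0.

Case ω > 0 (lower half-plane, clockwise contour ⇒ F(ω) = -2πi·ΣRes):
  Res_{z = - \frac{11 i}{4}} g(z) = \frac{14 i e^{- \frac{11 \omega}{4}}}{11}
  F(ω) = -2πi·ΣRes = \frac{28 \pi e^{- \frac{11 \omega}{4}}}{11}

Case ω < 0 (upper half-plane, counterclockwise contour ⇒ F(ω) = +2πi·ΣRes):
  Res_{z = \frac{11 i}{4}} g(z) = - \frac{14 i e^{\frac{11 \omega}{4}}}{11}
  F(ω) = 2πi·ΣRes = \frac{28 \pi e^{\frac{11 \omega}{4}}}{11}

Both cases combine into a single formula in |ω|:

F(ω) = \frac{28 \pi e^{- \frac{11 \left|{\omega}\right|}{4}}}{11}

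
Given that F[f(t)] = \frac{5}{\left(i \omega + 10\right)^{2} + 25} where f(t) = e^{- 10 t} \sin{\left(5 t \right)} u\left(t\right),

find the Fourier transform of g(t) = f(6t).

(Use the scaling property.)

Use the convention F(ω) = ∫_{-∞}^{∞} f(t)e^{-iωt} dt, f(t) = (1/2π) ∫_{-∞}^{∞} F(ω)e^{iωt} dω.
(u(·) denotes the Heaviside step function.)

F[g](ω) = \frac{30}{\left(i \omega + 60\right)^{2} + 900}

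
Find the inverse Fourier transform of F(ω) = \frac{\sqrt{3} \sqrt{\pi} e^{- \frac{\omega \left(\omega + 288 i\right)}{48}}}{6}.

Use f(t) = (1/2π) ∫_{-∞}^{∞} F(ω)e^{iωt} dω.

f(t) = e^{- 12 \left(t - 6\right)^{2}}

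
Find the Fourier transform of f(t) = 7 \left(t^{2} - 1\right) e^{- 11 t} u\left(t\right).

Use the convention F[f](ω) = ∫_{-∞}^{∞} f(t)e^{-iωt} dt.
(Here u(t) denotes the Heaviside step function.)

F(ω) = \frac{7 \left(2 i \omega - \left(i \omega + 11\right)^{3} + 22\right)}{\left(i \omega + 11\right)^{4}}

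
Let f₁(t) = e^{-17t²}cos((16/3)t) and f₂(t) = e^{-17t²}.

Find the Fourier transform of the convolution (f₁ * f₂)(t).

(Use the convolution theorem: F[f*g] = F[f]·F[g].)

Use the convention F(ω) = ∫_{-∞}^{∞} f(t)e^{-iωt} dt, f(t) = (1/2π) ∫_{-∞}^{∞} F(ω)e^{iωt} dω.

F[f₁*f₂](ω) = \frac{\pi \left(e^{\frac{16 \omega}{51}} + 1\right) e^{- \frac{\omega^{2}}{34} - \frac{8 \omega}{51} - \frac{64}{153}}}{34}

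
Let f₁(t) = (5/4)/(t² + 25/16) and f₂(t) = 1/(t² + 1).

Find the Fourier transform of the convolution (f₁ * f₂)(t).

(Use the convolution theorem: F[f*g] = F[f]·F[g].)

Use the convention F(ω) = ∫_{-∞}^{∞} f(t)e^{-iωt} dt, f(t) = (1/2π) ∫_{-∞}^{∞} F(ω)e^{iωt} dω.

F[f₁*f₂](ω) = \pi^{2} e^{- \frac{9 \left|{\omega}\right|}{4}}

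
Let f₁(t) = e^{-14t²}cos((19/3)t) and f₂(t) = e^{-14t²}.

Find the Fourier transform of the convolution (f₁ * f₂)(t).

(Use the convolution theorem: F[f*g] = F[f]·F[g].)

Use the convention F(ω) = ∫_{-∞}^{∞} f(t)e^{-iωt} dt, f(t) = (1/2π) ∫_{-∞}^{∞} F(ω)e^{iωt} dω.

F[f₁*f₂](ω) = \frac{\pi \left(e^{\frac{19 \omega}{42}} + 1\right) e^{- \frac{\omega^{2}}{28} - \frac{19 \omega}{84} - \frac{361}{504}}}{28}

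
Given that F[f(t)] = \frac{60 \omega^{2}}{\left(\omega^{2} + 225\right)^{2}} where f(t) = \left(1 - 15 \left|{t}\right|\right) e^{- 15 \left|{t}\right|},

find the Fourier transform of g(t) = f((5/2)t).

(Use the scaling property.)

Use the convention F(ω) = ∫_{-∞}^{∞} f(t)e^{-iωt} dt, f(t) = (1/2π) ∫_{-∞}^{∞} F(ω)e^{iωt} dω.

F[g](ω) = \frac{2400 \omega^{2}}{\left(4 \omega^{2} + 5625\right)^{2}}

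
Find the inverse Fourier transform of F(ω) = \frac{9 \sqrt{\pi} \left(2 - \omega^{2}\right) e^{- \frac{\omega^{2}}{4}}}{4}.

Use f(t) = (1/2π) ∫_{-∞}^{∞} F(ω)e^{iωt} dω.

f(t) = 9 t^{2} e^{- t^{2}}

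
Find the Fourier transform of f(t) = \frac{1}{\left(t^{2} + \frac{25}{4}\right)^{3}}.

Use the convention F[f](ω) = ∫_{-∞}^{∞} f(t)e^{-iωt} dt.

F(ω) = \frac{\pi \left(25 \omega^{2} + 30 \left|{\omega}\right| + 12\right) e^{- \frac{5 \left|{\omega}\right|}{2}}}{3125}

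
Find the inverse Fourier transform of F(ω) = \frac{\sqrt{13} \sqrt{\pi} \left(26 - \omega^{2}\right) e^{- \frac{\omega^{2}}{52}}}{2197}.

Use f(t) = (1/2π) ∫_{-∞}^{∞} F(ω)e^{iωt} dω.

f(t) = 4 t^{2} e^{- 13 t^{2}}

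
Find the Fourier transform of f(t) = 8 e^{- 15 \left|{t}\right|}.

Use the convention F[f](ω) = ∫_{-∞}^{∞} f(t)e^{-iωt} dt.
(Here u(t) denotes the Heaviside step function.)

F(ω) = \frac{240}{\omega^{2} + 225}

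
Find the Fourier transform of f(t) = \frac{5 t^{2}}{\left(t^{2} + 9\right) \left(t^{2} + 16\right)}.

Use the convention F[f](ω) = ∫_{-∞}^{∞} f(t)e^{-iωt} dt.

F(ω) = \frac{5 \pi \left(4 - 3 e^{\left|{\omega}\right|}\right) e^{- 4 \left|{\omega}\right|}}{7}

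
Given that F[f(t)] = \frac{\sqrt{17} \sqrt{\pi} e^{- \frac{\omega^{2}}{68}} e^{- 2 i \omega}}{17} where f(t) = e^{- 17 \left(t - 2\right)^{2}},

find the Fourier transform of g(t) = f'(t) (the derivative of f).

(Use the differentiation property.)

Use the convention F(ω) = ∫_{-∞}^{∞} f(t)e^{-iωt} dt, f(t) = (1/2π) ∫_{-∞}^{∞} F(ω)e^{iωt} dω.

F[g](ω) = \frac{\sqrt{17} i \sqrt{\pi} \omega e^{- \frac{\omega \left(\omega + 136 i\right)}{68}}}{17}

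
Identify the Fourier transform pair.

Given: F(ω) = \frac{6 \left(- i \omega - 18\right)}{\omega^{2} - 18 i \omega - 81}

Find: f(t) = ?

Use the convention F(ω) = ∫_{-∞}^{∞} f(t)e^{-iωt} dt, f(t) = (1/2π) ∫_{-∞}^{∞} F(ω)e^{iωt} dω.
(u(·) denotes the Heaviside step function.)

f(t) = 6 \left(9 t + 1\right) e^{- 9 t} u\left(t\right)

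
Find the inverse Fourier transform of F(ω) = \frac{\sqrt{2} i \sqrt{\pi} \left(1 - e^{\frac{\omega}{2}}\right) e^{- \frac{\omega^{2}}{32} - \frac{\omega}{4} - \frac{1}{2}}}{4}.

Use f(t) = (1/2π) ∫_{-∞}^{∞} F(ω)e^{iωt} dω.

f(t) = 2 e^{- 8 t^{2}} \sin{\left(4 t \right)}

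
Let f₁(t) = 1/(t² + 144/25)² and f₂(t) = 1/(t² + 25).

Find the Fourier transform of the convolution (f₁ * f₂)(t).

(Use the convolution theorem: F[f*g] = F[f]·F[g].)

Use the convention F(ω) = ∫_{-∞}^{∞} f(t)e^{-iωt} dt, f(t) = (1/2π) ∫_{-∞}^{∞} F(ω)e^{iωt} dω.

F[f₁*f₂](ω) = \frac{5 \pi^{2} \left(12 \left|{\omega}\right| + 5\right) e^{- \frac{37 \left|{\omega}\right|}{5}}}{3456}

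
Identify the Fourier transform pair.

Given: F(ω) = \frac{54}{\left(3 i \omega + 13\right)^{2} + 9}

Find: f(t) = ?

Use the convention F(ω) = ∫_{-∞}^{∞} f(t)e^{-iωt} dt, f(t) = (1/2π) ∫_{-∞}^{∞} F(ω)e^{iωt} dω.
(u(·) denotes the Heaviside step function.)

f(t) = 6 e^{- \frac{13 t}{3}} \sin{\left(t \right)} u\left(t\right)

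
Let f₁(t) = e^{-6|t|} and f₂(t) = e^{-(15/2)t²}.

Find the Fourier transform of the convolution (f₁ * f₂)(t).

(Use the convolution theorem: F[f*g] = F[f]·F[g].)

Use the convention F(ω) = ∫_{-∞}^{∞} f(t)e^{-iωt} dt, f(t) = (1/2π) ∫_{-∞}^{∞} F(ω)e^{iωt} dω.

F[f₁*f₂](ω) = \frac{4 \sqrt{30} \sqrt{\pi} e^{- \frac{\omega^{2}}{30}}}{5 \left(\omega^{2} + 36\right)}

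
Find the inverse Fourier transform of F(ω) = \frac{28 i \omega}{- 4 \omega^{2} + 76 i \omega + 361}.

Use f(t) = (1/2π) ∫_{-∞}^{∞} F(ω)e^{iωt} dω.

f(t) = 7 \left(1 - \frac{19 t}{2}\right) e^{- \frac{19 t}{2}} u\left(t\right)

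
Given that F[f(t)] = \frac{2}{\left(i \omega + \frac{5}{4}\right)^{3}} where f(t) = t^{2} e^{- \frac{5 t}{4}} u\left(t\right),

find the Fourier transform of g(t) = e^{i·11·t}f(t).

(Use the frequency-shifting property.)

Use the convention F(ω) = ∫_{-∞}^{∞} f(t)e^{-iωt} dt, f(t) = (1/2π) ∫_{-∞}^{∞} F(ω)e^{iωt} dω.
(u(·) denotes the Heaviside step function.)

F[g](ω) = \frac{128}{\left(4 i \left(\omega - 11\right) + 5\right)^{3}}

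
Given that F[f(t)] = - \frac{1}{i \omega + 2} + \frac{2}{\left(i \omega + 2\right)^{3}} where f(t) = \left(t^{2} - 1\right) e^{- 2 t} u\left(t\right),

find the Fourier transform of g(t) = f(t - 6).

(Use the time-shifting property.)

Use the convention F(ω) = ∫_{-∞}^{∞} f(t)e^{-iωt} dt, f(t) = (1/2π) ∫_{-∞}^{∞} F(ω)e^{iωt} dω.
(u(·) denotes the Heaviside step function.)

F[g](ω) = \frac{\left(2 i \omega - \left(i \omega + 2\right)^{3} + 4\right) e^{- 6 i \omega}}{\left(i \omega + 2\right)^{4}}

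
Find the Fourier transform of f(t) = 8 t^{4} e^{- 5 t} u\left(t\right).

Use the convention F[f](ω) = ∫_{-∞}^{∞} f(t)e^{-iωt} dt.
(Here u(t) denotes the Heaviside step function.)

F(ω) = \frac{192}{\left(i \omega + 5\right)^{5}}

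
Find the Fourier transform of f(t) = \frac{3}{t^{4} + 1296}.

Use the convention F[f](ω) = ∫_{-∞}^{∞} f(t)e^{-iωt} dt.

F(ω) = \frac{\pi e^{- 3 \sqrt{2} \left|{\omega}\right|} \sin{\left(3 \sqrt{2} \left|{\omega}\right| + \frac{\pi}{4} \right)}}{72}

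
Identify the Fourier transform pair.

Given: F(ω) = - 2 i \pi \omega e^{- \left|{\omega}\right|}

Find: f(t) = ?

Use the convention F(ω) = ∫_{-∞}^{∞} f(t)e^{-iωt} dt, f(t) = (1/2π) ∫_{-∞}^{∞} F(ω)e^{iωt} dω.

f(t) = \frac{4 t}{\left(t^{2} + 1\right)^{2}}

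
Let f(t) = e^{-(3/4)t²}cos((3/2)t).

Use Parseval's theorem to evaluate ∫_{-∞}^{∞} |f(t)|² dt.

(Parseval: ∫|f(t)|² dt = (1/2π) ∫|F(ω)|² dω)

∫|f(t)|² dt = \frac{\sqrt{6} \sqrt{\pi} \left(1 + e^{\frac{3}{2}}\right)}{6 e^{\frac{3}{2}}}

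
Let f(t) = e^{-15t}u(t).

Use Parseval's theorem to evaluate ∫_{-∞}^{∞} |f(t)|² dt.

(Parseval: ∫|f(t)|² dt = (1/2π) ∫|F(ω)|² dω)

∫|f(t)|² dt = \frac{1}{30}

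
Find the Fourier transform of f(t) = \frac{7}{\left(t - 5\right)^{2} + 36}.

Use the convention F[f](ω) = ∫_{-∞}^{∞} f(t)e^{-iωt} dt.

F(ω) = \frac{7 \pi e^{- 5 i \omega - 6 \left|{\omega}\right|}}{6}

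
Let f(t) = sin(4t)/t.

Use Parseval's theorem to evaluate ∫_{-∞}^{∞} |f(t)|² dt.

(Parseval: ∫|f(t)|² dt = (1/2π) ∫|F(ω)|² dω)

∫|f(t)|² dt = 4 \pi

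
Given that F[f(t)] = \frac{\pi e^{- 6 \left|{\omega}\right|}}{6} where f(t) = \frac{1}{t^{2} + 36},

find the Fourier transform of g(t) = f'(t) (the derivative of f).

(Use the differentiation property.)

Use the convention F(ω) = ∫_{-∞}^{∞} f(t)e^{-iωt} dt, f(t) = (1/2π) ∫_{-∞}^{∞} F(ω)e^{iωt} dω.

F[g](ω) = \frac{i \pi \omega e^{- 6 \left|{\omega}\right|}}{6}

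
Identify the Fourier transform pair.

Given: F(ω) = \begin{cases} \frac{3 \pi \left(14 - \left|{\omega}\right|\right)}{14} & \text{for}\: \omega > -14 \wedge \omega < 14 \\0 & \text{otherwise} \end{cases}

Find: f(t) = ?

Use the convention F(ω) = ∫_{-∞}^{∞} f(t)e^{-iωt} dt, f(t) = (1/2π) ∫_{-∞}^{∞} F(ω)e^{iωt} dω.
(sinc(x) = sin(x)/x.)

f(t) = 21 \operatorname{sinc}^{2}{\left(7 t \right)}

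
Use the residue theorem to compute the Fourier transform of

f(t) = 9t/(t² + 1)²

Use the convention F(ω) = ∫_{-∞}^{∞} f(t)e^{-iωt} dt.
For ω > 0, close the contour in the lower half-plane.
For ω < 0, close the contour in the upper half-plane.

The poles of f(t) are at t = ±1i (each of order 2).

Let g(z) = f(z)e^{-iωz}; for large |z| the factor e^{-iωz} decays in the lower half-plane when ω > 0 and in the upper half-plane when ω < 0.

Case ω > 0 (lower half-plane, clockwise contour ⇒ F(ω) = -2πi·ΣRes):
  Res_{z = - i} g(z) = \frac{9 \omega e^{- \omega}}{4} (pole of order 2)
  F(ω) = -2πi·ΣRes = - \frac{9 i \pi \omega e^{- \omega}}{2}

Case ω < 0 (upper half-plane, counterclockwise contour ⇒ F(ω) = +2πi·ΣRes):
  Res_{z = i} g(z) = - \frac{9 \omega e^{\omega}}{4} (pole of order 2)
  F(ω) = 2πi·ΣRes = - \frac{9 i \pi \omega e^{\omega}}{2}

Both cases combine into a single formula in |ω|:

F(ω) = - \frac{9 i \pi \omega e^{- \left|{\omega}\right|}}{2}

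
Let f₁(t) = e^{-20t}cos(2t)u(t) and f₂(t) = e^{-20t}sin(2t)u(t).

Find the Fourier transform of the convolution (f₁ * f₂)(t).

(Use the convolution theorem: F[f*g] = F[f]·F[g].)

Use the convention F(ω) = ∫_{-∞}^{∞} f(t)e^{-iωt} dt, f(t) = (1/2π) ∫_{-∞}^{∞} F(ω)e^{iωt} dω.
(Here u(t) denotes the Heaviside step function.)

F[f₁*f₂](ω) = \frac{2 \left(i \omega + 20\right)}{\left(\left(i \omega + 20\right)^{2} + 4\right)^{2}}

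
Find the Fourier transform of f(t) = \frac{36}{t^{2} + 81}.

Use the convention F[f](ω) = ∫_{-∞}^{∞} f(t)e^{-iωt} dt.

F(ω) = 4 \pi e^{- 9 \left|{\omega}\right|}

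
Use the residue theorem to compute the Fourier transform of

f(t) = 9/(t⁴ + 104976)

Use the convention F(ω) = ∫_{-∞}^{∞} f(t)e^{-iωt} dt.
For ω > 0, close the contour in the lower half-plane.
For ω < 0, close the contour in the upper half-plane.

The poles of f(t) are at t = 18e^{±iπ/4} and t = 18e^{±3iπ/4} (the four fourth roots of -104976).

Let g(z) = f(z)e^{-iωz}; for large |z| the factor e^{-iωz} decays in the lower half-plane when ω > 0 and in the upper half-plane when ω < 0.

Case ω > 0 (lower half-plane, clockwise contour ⇒ F(ω) = -2πi·ΣRes):
  Res_{z = - 9 \sqrt{2} - 9 \sqrt{2} i} g(z) = \frac{\sqrt{2} i \left(1 - i\right) e^{9 \sqrt{2} \omega \left(-1 + i\right)}}{5184}
  Res_{z = 9 \sqrt{2} - 9 \sqrt{2} i} g(z) = \frac{\sqrt{2} i \left(1 + i\right) e^{- 9 \sqrt{2} \omega \left(1 + i\right)}}{5184}
  F(ω) = -2πi·ΣRes = \frac{\sqrt{2} \pi \left(1 - i\right) \left(e^{18 \sqrt{2} i \omega} + i\right) e^{- 9 \sqrt{2} \omega \left(1 + i\right)}}{2592} = \frac{\pi e^{- 9 \sqrt{2} \omega} \sin{\left(9 \sqrt{2} \omega + \frac{\pi}{4} \right)}}{648}

Case ω < 0 (upper half-plane, counterclockwise contour ⇒ F(ω) = +2πi·ΣRes):
  Res_{z = 9 \sqrt{2} + 9 \sqrt{2} i} g(z) = \frac{\sqrt{2} i \left(-1 + i\right) e^{9 \sqrt{2} \omega \left(1 - i\right)}}{5184}
  Res_{z = - 9 \sqrt{2} + 9 \sqrt{2} i} g(z) = \frac{\sqrt{2} \left(1 - i\right) e^{9 \sqrt{2} \omega \left(1 + i\right)}}{5184}
  F(ω) = 2πi·ΣRes = - \frac{\sqrt{2} i \pi \left(i \left(1 - i\right) e^{9 \sqrt{2} \omega \left(1 - i\right)} - \left(1 - i\right) e^{9 \sqrt{2} \omega \left(1 + i\right)}\right)}{2592} = \frac{\pi e^{9 \sqrt{2} \omega} \cos{\left(9 \sqrt{2} \omega + \frac{\pi}{4} \right)}}{648}

Both cases combine into a single formula in |ω|:

F(ω) = \frac{\pi e^{- 9 \sqrt{2} \left|{\omega}\right|} \sin{\left(9 \sqrt{2} \left|{\omega}\right| + \frac{\pi}{4} \right)}}{648}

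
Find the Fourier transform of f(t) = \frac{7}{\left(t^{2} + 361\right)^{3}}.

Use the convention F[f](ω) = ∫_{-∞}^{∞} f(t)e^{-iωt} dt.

F(ω) = \frac{7 \pi \left(361 \omega^{2} + 57 \left|{\omega}\right| + 3\right) e^{- 19 \left|{\omega}\right|}}{19808792}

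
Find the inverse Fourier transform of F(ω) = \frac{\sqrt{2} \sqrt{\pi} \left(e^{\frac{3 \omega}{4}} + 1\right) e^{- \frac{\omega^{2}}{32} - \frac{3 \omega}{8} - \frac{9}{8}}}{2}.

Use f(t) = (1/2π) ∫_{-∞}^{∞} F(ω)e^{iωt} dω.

f(t) = 4 e^{- 8 t^{2}} \cos{\left(6 t \right)}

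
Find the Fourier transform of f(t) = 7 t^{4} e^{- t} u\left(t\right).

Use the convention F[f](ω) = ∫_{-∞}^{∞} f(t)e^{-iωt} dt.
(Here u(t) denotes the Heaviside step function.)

F(ω) = \frac{168}{\left(i \omega + 1\right)^{5}}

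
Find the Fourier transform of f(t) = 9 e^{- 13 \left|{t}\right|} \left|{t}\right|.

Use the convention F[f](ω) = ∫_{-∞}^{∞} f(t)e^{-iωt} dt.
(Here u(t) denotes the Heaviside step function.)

F(ω) = \frac{18 \left(169 - \omega^{2}\right)}{\left(\omega^{2} + 169\right)^{2}}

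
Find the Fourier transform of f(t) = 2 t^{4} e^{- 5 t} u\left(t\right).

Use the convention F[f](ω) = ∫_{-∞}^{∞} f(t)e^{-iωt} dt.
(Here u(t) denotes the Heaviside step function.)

F(ω) = \frac{48}{\left(i \omega + 5\right)^{5}}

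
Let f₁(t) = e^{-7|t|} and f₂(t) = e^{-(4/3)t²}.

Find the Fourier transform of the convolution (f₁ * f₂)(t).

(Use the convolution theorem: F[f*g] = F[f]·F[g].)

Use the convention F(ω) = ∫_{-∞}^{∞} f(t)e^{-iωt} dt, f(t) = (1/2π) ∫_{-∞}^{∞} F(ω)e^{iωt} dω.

F[f₁*f₂](ω) = \frac{7 \sqrt{3} \sqrt{\pi} e^{- \frac{3 \omega^{2}}{16}}}{\omega^{2} + 49}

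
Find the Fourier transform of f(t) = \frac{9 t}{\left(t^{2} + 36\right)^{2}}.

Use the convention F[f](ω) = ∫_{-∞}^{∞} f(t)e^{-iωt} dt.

F(ω) = - \frac{3 i \pi \omega e^{- 6 \left|{\omega}\right|}}{4}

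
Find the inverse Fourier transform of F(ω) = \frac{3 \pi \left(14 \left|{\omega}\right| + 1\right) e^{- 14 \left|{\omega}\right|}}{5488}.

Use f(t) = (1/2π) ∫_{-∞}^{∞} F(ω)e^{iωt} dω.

f(t) = \frac{3}{\left(t^{2} + 196\right)^{2}}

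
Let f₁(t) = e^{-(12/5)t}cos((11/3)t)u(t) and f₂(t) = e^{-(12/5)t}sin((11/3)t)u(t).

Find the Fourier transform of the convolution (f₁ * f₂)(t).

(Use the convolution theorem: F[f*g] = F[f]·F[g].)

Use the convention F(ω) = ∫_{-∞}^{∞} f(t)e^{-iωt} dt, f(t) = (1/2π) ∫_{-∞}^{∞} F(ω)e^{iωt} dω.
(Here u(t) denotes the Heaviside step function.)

F[f₁*f₂](ω) = \frac{37125 \left(5 i \omega + 12\right)}{\left(9 \left(5 i \omega + 12\right)^{2} + 3025\right)^{2}}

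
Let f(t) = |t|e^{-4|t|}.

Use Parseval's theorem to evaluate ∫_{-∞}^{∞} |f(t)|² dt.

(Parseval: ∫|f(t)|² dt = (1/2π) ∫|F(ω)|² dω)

∫|f(t)|² dt = \frac{1}{128}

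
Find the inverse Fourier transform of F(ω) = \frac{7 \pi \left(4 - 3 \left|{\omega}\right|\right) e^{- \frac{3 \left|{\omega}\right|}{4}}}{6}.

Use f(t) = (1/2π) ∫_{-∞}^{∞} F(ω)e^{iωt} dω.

f(t) = \frac{7 t^{2}}{\left(t^{2} + \frac{9}{16}\right)^{2}}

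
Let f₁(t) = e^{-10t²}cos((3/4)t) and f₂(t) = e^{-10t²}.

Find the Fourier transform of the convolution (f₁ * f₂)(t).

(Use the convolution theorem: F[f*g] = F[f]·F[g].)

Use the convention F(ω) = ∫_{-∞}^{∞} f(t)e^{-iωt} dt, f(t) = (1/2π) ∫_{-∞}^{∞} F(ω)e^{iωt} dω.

F[f₁*f₂](ω) = \frac{\pi \left(e^{\frac{3 \omega}{40}} + 1\right) e^{- \frac{\omega^{2}}{20} - \frac{3 \omega}{80} - \frac{9}{640}}}{20}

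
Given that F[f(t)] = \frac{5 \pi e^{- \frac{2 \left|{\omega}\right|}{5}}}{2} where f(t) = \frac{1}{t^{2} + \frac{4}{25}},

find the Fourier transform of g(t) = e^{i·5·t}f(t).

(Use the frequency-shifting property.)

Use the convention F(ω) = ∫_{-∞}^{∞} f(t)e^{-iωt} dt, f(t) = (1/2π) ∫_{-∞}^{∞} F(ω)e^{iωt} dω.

F[g](ω) = \frac{5 \pi e^{- \frac{2 \left|{\omega - 5}\right|}{5}}}{2}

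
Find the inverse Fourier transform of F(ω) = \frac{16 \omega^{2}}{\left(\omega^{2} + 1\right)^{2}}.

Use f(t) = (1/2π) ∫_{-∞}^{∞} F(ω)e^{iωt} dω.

f(t) = 4 \left(1 - \left|{t}\right|\right) e^{- \left|{t}\right|}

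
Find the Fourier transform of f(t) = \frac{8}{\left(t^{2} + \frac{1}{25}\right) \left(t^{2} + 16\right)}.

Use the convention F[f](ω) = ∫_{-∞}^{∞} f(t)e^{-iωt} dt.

F(ω) = - \frac{50 \pi e^{- 4 \left|{\omega}\right|}}{399} + \frac{1000 \pi e^{- \frac{\left|{\omega}\right|}{5}}}{399}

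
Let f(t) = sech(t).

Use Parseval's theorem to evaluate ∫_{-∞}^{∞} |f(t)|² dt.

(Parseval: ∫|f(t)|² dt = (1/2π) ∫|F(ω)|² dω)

∫|f(t)|² dt = 2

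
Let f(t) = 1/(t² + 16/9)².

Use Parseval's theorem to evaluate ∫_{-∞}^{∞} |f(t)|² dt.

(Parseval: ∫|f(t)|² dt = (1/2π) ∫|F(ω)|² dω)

∫|f(t)|² dt = \frac{10935 \pi}{262144}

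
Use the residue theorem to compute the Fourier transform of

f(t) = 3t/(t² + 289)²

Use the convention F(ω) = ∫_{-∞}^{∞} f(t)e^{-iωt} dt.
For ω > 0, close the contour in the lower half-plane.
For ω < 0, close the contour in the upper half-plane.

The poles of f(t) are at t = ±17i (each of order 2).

Let g(z) = f(z)e^{-iωz}; for large |z| the factor e^{-iωz} decays in the lower half-plane when ω > 0 and in the upper half-plane when ω < 0.

Case ω > 0 (lower half-plane, clockwise contour ⇒ F(ω) = -2πi·ΣRes):
  Res_{z = - 17 i} g(z) = \frac{3 \omega e^{- 17 \omega}}{68} (pole of order 2)
  F(ω) = -2πi·ΣRes = - \frac{3 i \pi \omega e^{- 17 \omega}}{34}

Case ω < 0 (upper half-plane, counterclockwise contour ⇒ F(ω) = +2πi·ΣRes):
  Res_{z = 17 i} g(z) = - \frac{3 \omega e^{17 \omega}}{68} (pole of order 2)
  F(ω) = 2πi·ΣRes = - \frac{3 i \pi \omega e^{17 \omega}}{34}

Both cases combine into a single formula in |ω|:

F(ω) = - \frac{3 i \pi \omega e^{- 17 \left|{\omega}\right|}}{34}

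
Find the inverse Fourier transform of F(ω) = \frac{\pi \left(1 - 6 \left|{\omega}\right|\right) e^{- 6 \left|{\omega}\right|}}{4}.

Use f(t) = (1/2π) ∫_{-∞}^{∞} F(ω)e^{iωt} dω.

f(t) = \frac{3 t^{2}}{\left(t^{2} + 36\right)^{2}}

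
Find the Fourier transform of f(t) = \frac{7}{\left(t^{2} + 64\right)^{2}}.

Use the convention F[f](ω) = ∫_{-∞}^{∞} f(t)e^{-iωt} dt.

F(ω) = \frac{7 \pi \left(8 \left|{\omega}\right| + 1\right) e^{- 8 \left|{\omega}\right|}}{1024}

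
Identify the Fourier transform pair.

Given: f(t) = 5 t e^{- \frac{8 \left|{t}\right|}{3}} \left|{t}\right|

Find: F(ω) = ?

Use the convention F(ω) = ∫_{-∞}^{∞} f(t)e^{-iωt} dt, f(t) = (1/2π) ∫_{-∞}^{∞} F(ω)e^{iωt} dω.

F(ω) = \frac{4860 i \omega \left(3 \omega^{2} - 64\right)}{\left(9 \omega^{2} + 64\right)^{3}}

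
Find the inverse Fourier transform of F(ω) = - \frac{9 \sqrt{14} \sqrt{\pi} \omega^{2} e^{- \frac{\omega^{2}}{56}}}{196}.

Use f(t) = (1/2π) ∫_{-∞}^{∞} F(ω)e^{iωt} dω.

f(t) = 9 \left(56 t^{2} - 2\right) e^{- 14 t^{2}}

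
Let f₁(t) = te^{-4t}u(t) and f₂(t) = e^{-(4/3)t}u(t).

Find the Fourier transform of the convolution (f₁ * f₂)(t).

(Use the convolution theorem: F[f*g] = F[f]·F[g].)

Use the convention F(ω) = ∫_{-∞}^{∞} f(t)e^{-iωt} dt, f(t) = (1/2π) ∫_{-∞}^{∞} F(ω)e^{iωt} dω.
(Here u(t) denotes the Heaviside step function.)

F[f₁*f₂](ω) = \frac{3}{\left(i \omega + 4\right)^{2} \left(3 i \omega + 4\right)}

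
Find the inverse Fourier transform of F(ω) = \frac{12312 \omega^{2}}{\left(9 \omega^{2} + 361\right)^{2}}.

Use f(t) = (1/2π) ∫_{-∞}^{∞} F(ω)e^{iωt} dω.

f(t) = 6 \left(1 - \frac{19 \left|{t}\right|}{3}\right) e^{- \frac{19 \left|{t}\right|}{3}}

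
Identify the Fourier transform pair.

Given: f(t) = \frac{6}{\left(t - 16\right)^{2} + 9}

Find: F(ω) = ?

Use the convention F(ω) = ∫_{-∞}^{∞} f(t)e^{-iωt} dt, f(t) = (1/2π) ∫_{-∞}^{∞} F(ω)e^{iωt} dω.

F(ω) = 2 \pi e^{- 16 i \omega - 3 \left|{\omega}\right|}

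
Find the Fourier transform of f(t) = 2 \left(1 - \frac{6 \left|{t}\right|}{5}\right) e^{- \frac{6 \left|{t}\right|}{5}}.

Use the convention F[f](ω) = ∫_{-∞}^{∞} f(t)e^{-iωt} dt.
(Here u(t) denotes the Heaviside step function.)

F(ω) = \frac{6000 \omega^{2}}{\left(25 \omega^{2} + 36\right)^{2}}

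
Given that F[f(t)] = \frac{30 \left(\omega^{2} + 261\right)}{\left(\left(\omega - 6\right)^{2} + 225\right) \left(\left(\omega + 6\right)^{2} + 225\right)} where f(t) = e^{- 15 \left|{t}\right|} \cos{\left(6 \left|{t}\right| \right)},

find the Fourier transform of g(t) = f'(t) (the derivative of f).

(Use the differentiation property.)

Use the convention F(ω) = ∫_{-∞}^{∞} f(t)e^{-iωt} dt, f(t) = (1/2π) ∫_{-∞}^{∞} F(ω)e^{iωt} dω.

F[g](ω) = \frac{30 i \omega \left(\omega^{2} + 261\right)}{\omega^{4} + 378 \omega^{2} + 68121}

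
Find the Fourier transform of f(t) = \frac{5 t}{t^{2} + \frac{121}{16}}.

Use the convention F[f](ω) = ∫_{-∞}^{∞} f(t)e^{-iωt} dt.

F(ω) = - 5 i \pi e^{- \frac{11 \left|{\omega}\right|}{4}} \operatorname{sign}{\left(\omega \right)}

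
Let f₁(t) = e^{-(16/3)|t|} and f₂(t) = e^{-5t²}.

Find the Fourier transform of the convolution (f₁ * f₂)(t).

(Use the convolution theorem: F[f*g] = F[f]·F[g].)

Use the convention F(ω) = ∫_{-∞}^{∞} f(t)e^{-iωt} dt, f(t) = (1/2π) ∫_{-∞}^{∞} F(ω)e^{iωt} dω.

F[f₁*f₂](ω) = \frac{96 \sqrt{5} \sqrt{\pi} e^{- \frac{\omega^{2}}{20}}}{5 \left(9 \omega^{2} + 256\right)}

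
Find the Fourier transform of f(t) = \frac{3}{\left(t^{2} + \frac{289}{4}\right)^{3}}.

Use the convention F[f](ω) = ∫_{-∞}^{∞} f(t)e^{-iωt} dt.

F(ω) = \frac{3 \pi \left(289 \omega^{2} + 102 \left|{\omega}\right| + 12\right) e^{- \frac{17 \left|{\omega}\right|}{2}}}{1419857}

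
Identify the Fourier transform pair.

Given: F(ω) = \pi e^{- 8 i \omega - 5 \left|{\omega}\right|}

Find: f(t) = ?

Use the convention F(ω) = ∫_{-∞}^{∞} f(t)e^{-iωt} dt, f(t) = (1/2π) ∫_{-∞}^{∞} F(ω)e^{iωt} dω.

f(t) = \frac{5}{\left(t - 8\right)^{2} + 25}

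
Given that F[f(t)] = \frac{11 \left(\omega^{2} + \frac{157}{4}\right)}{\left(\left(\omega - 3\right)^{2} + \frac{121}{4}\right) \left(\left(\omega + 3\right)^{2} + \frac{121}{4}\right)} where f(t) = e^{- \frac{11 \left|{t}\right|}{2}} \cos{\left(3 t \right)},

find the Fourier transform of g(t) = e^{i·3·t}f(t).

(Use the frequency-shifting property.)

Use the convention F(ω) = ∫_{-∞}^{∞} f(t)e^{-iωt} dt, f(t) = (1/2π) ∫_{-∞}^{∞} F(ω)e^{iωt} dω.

F[g](ω) = \frac{44 \left(4 \left(\omega - 3\right)^{2} + 157\right)}{\left(4 \omega^{2} + 121\right) \left(4 \left(\omega - 6\right)^{2} + 121\right)}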